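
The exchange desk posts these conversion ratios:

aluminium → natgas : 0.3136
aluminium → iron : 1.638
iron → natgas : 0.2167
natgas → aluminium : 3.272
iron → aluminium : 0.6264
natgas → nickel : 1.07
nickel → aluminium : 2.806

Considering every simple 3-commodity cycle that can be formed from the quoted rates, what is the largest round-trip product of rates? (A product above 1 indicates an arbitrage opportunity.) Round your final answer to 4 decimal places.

aluminium→iron→natgas→aluminium: 1.638 × 0.2167 × 3.272 = 1.16141
aluminium→natgas→nickel→aluminium: 0.3136 × 1.07 × 2.806 = 0.94156
Maximum is aluminium→iron→natgas→aluminium at 1.1614; arbitrage exists.

1.1614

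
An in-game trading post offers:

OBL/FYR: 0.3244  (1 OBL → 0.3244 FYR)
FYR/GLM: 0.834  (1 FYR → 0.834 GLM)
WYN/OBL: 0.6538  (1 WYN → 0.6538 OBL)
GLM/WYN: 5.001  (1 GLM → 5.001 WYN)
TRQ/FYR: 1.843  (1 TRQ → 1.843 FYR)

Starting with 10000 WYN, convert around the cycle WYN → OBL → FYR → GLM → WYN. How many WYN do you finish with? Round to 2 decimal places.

8846.04

10000 WYN × 0.6538 = 6538 OBL
6538 OBL × 0.3244 = 2120.9272 FYR
2120.9272 FYR × 0.834 = 1768.8532848 GLM
1768.8532848 GLM × 5.001 = 8846.0352772848 WYN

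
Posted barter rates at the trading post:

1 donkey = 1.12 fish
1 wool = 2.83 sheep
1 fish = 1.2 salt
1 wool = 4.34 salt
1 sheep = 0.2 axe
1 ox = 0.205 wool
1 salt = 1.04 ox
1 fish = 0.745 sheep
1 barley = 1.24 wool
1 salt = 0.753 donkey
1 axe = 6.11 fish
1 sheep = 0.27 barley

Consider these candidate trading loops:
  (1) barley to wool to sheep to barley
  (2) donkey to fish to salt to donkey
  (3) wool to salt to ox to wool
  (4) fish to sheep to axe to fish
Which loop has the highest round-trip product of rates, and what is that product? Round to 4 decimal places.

1.0120

(1) 1.24 × 2.83 × 0.27 = 0.94748
(2) 1.12 × 1.2 × 0.753 = 1.01203
(3) 4.34 × 1.04 × 0.205 = 0.92529
(4) 0.745 × 0.2 × 6.11 = 0.91039
Highest is cycle (2) at 1.0120 (>1, arbitrage).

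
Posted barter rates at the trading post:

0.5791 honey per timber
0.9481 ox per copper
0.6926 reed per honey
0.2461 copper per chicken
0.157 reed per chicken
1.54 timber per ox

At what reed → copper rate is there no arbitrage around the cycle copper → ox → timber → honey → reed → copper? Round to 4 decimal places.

1.7076

Known legs of the cycle: 0.9481 × 1.54 × 0.5791 × 0.6926 = 0.58561328386484
For no arbitrage the full-cycle product must be 1, so the missing rate is 1 / 0.58561328386484 ≈ 1.707612.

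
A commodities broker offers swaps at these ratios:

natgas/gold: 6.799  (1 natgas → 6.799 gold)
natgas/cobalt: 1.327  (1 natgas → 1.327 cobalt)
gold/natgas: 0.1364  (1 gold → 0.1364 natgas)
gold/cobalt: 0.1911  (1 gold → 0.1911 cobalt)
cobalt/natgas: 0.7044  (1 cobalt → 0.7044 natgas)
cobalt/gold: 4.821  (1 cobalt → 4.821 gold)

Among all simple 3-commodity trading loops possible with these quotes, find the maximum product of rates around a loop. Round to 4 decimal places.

0.9152

cobalt→natgas→gold→cobalt: 0.7044 × 6.799 × 0.1911 = 0.91522
cobalt→gold→natgas→cobalt: 4.821 × 0.1364 × 1.327 = 0.87261
Maximum is cobalt→natgas→gold→cobalt at 0.9152; no arbitrage — every cycle loses value.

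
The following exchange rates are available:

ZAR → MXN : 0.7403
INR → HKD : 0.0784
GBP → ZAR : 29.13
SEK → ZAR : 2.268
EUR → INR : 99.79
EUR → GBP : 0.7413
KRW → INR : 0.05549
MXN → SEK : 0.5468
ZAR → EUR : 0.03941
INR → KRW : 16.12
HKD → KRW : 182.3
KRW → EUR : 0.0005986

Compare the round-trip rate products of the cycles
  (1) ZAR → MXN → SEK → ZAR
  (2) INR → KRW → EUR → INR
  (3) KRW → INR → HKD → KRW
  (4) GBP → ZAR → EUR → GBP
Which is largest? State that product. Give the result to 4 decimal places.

0.9629

(1) 0.7403 × 0.5468 × 2.268 = 0.91808
(2) 16.12 × 0.0005986 × 99.79 = 0.96292
(3) 0.05549 × 0.0784 × 182.3 = 0.79308
(4) 29.13 × 0.03941 × 0.7413 = 0.85102
Highest is cycle (2) at 0.9629 (≤1, no arbitrage).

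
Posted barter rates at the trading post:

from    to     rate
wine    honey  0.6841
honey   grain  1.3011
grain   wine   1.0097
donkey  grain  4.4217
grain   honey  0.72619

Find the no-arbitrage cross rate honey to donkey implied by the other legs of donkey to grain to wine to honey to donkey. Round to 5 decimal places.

0.32742

Known legs of the cycle: 4.4217 × 1.0097 × 0.6841 = 3.054226354209
For no arbitrage the full-cycle product must be 1, so the missing rate is 1 / 3.054226354209 ≈ 0.3274152.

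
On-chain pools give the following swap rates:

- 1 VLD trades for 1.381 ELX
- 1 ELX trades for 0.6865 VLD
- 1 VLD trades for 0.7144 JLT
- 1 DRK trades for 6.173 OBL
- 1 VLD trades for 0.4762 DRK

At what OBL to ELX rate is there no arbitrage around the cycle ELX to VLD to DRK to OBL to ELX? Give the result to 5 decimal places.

Known legs of the cycle: 0.6865 × 0.4762 × 6.173 = 2.0180234549
For no arbitrage the full-cycle product must be 1, so the missing rate is 1 / 2.0180234549 ≈ 0.4955344.

0.49553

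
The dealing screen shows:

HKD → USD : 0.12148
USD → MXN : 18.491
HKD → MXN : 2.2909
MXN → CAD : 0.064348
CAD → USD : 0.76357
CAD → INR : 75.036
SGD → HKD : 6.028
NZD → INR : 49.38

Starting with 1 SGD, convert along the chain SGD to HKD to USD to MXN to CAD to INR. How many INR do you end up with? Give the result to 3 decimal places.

1 SGD × 6.028 = 6.028 HKD
6.028 HKD × 0.12148 = 0.73228144 USD
0.73228144 USD × 18.491 = 13.54061610704 MXN
13.54061610704 MXN × 0.064348 = 0.87131156525580992 CAD
0.87131156525580992 CAD × 75.036 = 65.37973461053495315712 INR

65.380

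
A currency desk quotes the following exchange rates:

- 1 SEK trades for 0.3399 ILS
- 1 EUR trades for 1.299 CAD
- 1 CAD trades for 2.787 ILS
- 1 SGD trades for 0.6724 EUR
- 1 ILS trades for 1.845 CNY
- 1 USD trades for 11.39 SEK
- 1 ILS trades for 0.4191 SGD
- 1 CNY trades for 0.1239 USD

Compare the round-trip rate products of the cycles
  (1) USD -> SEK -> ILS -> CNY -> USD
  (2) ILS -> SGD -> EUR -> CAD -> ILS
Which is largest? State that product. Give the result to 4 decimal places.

(1) 11.39 × 0.3399 × 1.845 × 0.1239 = 0.88500
(2) 0.4191 × 0.6724 × 1.299 × 2.787 = 1.02021
Highest is cycle (2) at 1.0202 (>1, arbitrage).

1.0202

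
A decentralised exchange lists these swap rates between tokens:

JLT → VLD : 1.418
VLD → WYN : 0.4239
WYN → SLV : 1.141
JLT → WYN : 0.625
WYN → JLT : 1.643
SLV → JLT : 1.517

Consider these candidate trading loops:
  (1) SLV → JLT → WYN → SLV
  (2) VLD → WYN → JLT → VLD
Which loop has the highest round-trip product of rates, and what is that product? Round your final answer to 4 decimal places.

1.0818

(1) 1.517 × 0.625 × 1.141 = 1.08181
(2) 0.4239 × 1.643 × 1.418 = 0.98759
Highest is cycle (1) at 1.0818 (>1, arbitrage).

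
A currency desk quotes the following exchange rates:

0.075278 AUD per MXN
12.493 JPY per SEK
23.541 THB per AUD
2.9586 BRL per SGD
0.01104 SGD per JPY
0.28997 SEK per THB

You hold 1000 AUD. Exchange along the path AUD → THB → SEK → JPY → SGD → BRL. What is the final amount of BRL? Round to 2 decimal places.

1000 AUD × 23.541 = 23541 THB
23541 THB × 0.28997 = 6826.18377 SEK
6826.18377 SEK × 12.493 = 85279.51383861 JPY
85279.51383861 JPY × 0.01104 = 941.4858327782544 SGD
941.4858327782544 SGD × 2.9586 = 2785.47998485774346784 BRL

2785.48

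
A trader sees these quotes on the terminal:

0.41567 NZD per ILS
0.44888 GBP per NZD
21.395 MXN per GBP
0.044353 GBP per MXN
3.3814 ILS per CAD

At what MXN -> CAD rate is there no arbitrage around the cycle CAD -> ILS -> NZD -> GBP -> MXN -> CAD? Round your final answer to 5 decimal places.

Known legs of the cycle: 3.3814 × 0.41567 × 0.44888 × 21.395 = 13.4985704128673288
For no arbitrage the full-cycle product must be 1, so the missing rate is 1 / 13.4985704128673288 ≈ 0.0740819.

0.07408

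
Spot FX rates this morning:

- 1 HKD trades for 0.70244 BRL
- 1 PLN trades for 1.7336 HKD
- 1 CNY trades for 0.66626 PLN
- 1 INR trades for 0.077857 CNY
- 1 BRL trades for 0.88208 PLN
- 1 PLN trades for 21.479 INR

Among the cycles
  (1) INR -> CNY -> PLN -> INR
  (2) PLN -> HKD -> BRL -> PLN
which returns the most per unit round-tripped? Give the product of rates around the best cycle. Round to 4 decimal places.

1.1142

(1) 0.077857 × 0.66626 × 21.479 = 1.11418
(2) 1.7336 × 0.70244 × 0.88208 = 1.07415
Highest is cycle (1) at 1.1142 (>1, arbitrage).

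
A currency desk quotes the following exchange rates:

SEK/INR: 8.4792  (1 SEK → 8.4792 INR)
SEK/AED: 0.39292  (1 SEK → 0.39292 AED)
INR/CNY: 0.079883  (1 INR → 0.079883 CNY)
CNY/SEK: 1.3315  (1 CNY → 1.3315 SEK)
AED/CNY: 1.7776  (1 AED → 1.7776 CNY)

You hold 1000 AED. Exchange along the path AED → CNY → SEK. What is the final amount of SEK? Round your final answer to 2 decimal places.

2366.87

1000 AED × 1.7776 = 1777.6 CNY
1777.6 CNY × 1.3315 = 2366.8744 SEK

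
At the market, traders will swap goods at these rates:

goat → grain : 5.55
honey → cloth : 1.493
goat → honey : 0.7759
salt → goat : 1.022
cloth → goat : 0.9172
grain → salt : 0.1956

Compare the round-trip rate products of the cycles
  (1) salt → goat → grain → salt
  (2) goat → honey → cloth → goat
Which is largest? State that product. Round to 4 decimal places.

(1) 1.022 × 5.55 × 0.1956 = 1.10946
(2) 0.7759 × 1.493 × 0.9172 = 1.06250
Highest is cycle (1) at 1.1095 (>1, arbitrage).

1.1095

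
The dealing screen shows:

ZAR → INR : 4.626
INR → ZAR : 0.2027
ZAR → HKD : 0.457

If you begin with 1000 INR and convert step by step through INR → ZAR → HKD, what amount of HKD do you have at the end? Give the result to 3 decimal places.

1000 INR × 0.2027 = 202.7 ZAR
202.7 ZAR × 0.457 = 92.6339 HKD

92.634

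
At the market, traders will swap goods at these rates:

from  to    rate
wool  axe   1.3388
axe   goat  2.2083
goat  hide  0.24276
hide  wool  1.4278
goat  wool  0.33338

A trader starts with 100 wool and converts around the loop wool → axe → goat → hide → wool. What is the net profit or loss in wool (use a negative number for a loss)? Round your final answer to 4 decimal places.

2.4751

100 wool × 1.3388 = 133.88 axe
133.88 axe × 2.2083 = 295.647204 goat
295.647204 goat × 0.24276 = 71.77131524304 hide
71.77131524304 hide × 1.4278 = 102.475083904012512 wool
Net change: 102.475083904012512 − 100 = 2.475083904012512 wool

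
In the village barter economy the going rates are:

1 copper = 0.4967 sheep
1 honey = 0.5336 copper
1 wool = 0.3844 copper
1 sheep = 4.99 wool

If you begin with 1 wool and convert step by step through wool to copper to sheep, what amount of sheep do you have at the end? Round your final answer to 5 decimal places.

0.19093

1 wool × 0.3844 = 0.3844 copper
0.3844 copper × 0.4967 = 0.19093148 sheep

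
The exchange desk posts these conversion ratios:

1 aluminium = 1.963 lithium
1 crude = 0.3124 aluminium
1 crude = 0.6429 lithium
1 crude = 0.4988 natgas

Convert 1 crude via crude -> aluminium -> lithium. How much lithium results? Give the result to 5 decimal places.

0.61324

1 crude × 0.3124 = 0.3124 aluminium
0.3124 aluminium × 1.963 = 0.6132412 lithium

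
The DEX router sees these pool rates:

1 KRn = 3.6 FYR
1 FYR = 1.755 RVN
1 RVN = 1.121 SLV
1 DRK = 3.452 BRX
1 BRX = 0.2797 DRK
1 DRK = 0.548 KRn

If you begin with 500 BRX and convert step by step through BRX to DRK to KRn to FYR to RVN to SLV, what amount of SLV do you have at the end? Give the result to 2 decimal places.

500 BRX × 0.2797 = 139.85 DRK
139.85 DRK × 0.548 = 76.6378 KRn
76.6378 KRn × 3.6 = 275.89608 FYR
275.89608 FYR × 1.755 = 484.1976204 RVN
484.1976204 RVN × 1.121 = 542.7855324684 SLV

542.79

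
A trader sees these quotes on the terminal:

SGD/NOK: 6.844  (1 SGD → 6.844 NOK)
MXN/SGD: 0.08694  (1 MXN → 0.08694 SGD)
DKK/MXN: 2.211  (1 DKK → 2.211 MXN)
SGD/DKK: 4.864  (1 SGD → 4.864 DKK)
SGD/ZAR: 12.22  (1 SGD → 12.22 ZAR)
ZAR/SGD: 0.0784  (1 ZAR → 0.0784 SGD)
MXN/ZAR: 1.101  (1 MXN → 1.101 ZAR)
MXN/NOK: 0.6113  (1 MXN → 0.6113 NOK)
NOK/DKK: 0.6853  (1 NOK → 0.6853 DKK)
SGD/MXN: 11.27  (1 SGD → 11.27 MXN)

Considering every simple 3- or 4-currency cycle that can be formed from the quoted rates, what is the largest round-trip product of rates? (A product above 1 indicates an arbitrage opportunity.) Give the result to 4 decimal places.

ZAR→SGD→MXN→ZAR: 0.0784 × 11.27 × 1.101 = 0.97281
SGD→DKK→MXN→SGD: 4.864 × 2.211 × 0.08694 = 0.93498
ZAR→SGD→DKK→MXN→ZAR: 0.0784 × 4.864 × 2.211 × 1.101 = 0.92829
NOK→DKK→MXN→NOK: 0.6853 × 2.211 × 0.6113 = 0.92624
NOK→DKK→MXN→SGD→NOK: 0.6853 × 2.211 × 0.08694 × 6.844 = 0.90157
Maximum is ZAR→SGD→MXN→ZAR at 0.9728; no arbitrage — every cycle loses value.

0.9728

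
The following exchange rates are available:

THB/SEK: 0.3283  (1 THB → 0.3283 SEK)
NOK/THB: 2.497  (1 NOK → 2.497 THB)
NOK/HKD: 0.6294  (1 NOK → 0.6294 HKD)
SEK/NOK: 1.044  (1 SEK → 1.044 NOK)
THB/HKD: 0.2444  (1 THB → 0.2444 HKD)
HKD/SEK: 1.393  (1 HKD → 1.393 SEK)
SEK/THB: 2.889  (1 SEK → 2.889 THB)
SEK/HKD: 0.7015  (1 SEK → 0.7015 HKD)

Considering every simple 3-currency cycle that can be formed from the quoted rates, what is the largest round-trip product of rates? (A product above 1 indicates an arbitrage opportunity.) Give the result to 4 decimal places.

SEK→THB→HKD→SEK: 2.889 × 0.2444 × 1.393 = 0.98356
SEK→NOK→HKD→SEK: 1.044 × 0.6294 × 1.393 = 0.91533
SEK→NOK→THB→SEK: 1.044 × 2.497 × 0.3283 = 0.85583
Maximum is SEK→THB→HKD→SEK at 0.9836; no arbitrage — every cycle loses value.

0.9836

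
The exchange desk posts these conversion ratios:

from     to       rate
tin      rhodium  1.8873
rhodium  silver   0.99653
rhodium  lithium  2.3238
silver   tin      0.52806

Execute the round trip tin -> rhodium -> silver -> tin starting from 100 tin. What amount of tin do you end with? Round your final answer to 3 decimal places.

100 tin × 1.8873 = 188.73 rhodium
188.73 rhodium × 0.99653 = 188.0751069 silver
188.0751069 silver × 0.52806 = 99.314940949614 tin

99.315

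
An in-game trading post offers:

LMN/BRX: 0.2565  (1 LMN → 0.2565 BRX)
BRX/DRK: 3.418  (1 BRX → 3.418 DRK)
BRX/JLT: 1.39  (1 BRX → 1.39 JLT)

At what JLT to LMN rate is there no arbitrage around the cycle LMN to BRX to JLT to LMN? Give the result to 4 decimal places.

Known legs of the cycle: 0.2565 × 1.39 = 0.356535
For no arbitrage the full-cycle product must be 1, so the missing rate is 1 / 0.356535 ≈ 2.804774.

2.8048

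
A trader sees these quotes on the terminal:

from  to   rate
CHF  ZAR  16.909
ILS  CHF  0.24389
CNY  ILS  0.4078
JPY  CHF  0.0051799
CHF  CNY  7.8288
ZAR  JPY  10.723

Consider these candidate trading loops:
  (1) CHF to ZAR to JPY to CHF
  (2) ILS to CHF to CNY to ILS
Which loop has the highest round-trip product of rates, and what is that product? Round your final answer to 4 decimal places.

0.9392

(1) 16.909 × 10.723 × 0.0051799 = 0.93919
(2) 0.24389 × 7.8288 × 0.4078 = 0.77864
Highest is cycle (1) at 0.9392 (≤1, no arbitrage).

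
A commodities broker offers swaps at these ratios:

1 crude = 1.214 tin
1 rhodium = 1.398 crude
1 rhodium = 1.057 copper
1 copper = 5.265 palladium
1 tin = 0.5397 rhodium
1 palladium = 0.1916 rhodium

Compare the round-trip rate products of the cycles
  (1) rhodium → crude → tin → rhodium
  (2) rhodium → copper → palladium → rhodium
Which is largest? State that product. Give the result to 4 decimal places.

1.0663

(1) 1.398 × 1.214 × 0.5397 = 0.91596
(2) 1.057 × 5.265 × 0.1916 = 1.06627
Highest is cycle (2) at 1.0663 (>1, arbitrage).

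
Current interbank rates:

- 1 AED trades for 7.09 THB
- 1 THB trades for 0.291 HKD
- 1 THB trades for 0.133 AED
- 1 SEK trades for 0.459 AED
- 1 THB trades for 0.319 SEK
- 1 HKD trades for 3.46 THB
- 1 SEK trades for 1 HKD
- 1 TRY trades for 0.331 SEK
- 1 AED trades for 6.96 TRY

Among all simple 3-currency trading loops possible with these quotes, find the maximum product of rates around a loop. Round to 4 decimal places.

HKD→THB→SEK→HKD: 3.46 × 0.319 × 1 = 1.10374
AED→TRY→SEK→AED: 6.96 × 0.331 × 0.459 = 1.05743
AED→THB→SEK→AED: 7.09 × 0.319 × 0.459 = 1.03812
Maximum is HKD→THB→SEK→HKD at 1.1037; arbitrage exists.

1.1037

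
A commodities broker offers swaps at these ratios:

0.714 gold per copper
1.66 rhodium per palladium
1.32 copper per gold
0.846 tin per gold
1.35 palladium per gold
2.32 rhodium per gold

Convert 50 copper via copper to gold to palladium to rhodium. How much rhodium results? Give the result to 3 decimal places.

50 copper × 0.714 = 35.7 gold
35.7 gold × 1.35 = 48.195 palladium
48.195 palladium × 1.66 = 80.0037 rhodium

80.004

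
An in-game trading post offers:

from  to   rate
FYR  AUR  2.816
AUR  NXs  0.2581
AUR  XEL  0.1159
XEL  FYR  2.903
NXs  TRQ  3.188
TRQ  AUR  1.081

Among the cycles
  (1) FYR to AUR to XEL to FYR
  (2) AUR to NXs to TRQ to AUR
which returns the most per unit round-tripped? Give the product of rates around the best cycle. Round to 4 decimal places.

(1) 2.816 × 0.1159 × 2.903 = 0.94746
(2) 0.2581 × 3.188 × 1.081 = 0.88947
Highest is cycle (1) at 0.9475 (≤1, no arbitrage).

0.9475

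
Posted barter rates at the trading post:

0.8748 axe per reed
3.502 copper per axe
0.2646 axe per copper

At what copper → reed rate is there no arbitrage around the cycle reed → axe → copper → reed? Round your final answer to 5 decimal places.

Known legs of the cycle: 0.8748 × 3.502 = 3.0635496
For no arbitrage the full-cycle product must be 1, so the missing rate is 1 / 3.0635496 ≈ 0.3264187.

0.32642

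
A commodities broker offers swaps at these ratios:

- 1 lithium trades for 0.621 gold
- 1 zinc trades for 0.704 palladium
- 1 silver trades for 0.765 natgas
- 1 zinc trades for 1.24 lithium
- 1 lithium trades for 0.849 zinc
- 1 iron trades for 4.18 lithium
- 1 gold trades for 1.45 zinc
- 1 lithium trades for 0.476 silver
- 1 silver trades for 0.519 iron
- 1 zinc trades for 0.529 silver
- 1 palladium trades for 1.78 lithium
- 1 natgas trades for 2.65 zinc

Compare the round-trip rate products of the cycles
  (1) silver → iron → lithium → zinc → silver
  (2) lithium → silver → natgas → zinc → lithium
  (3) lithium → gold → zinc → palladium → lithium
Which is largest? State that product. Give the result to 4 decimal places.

1.1966

(1) 0.519 × 4.18 × 0.849 × 0.529 = 0.97433
(2) 0.476 × 0.765 × 2.65 × 1.24 = 1.19656
(3) 0.621 × 1.45 × 0.704 × 1.78 = 1.12837
Highest is cycle (2) at 1.1966 (>1, arbitrage).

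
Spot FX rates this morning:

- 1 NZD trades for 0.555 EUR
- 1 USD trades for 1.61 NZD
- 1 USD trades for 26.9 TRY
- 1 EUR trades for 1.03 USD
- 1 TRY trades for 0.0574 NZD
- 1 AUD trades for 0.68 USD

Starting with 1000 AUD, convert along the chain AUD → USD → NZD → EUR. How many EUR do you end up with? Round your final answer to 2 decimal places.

607.61

1000 AUD × 0.68 = 680 USD
680 USD × 1.61 = 1094.8 NZD
1094.8 NZD × 0.555 = 607.614 EUR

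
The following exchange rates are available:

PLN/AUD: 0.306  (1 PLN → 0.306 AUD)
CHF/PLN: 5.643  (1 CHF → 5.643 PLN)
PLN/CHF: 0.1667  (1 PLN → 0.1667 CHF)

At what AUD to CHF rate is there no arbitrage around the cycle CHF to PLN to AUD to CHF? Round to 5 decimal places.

Known legs of the cycle: 5.643 × 0.306 = 1.726758
For no arbitrage the full-cycle product must be 1, so the missing rate is 1 / 1.726758 ≈ 0.5791199.

0.57912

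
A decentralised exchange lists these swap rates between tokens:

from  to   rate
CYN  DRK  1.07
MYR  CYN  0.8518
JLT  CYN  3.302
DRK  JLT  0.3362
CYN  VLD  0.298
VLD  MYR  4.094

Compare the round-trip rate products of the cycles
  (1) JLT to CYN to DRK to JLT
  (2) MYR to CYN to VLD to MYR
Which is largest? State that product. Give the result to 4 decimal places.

1.1878

(1) 3.302 × 1.07 × 0.3362 = 1.18784
(2) 0.8518 × 0.298 × 4.094 = 1.03921
Highest is cycle (1) at 1.1878 (>1, arbitrage).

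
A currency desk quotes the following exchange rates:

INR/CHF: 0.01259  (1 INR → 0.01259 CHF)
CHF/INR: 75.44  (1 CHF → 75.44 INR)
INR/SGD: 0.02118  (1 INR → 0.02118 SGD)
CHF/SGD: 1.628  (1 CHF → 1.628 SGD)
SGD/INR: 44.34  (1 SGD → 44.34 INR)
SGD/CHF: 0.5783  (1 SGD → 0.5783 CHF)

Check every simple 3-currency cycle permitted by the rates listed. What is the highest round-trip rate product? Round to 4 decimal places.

INR→SGD→CHF→INR: 0.02118 × 0.5783 × 75.44 = 0.92402
INR→CHF→SGD→INR: 0.01259 × 1.628 × 44.34 = 0.90882
Maximum is INR→SGD→CHF→INR at 0.9240; no arbitrage — every cycle loses value.

0.9240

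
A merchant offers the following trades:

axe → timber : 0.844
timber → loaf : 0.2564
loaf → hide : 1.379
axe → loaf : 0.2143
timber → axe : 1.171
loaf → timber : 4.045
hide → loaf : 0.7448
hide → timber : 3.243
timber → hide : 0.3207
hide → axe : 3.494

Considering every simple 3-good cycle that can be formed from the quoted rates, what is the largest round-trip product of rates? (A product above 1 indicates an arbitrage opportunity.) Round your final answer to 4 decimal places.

loaf→hide→timber→loaf: 1.379 × 3.243 × 0.2564 = 1.14665
loaf→hide→axe→loaf: 1.379 × 3.494 × 0.2143 = 1.03255
loaf→timber→axe→loaf: 4.045 × 1.171 × 0.2143 = 1.01507
loaf→timber→hide→loaf: 4.045 × 0.3207 × 0.7448 = 0.96618
hide→axe→timber→hide: 3.494 × 0.844 × 0.3207 = 0.94572
Maximum is loaf→hide→timber→loaf at 1.1466; arbitrage exists.

1.1466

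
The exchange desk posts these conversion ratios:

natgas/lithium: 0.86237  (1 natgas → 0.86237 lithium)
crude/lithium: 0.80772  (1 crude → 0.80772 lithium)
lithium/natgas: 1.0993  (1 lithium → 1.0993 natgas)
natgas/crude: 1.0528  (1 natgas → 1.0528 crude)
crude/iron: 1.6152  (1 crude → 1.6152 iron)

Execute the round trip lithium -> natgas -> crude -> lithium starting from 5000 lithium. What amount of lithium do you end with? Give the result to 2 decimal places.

5000 lithium × 1.0993 = 5496.5 natgas
5496.5 natgas × 1.0528 = 5786.7152 crude
5786.7152 crude × 0.80772 = 4674.045601344 lithium

4674.05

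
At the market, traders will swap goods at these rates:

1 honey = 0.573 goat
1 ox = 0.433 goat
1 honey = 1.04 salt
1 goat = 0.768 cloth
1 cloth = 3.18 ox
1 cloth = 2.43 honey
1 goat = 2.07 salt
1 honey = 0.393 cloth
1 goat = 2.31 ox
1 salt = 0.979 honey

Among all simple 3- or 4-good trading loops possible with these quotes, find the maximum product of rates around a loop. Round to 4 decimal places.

goat→salt→honey→goat: 2.07 × 0.979 × 0.573 = 1.16120
cloth→honey→goat→cloth: 2.43 × 0.573 × 0.768 = 1.06936
cloth→ox→goat→cloth: 3.18 × 0.433 × 0.768 = 1.05749
Maximum is goat→salt→honey→goat at 1.1612; arbitrage exists.

1.1612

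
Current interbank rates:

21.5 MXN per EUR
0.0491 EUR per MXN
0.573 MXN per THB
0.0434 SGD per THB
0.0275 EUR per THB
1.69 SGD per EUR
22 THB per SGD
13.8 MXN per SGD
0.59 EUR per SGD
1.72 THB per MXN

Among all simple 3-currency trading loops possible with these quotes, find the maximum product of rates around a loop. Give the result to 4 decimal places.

1.1451

EUR→SGD→MXN→EUR: 1.69 × 13.8 × 0.0491 = 1.14511
SGD→MXN→THB→SGD: 13.8 × 1.72 × 0.0434 = 1.03014
EUR→SGD→THB→EUR: 1.69 × 22 × 0.0275 = 1.02245
EUR→MXN→THB→EUR: 21.5 × 1.72 × 0.0275 = 1.01695
Maximum is EUR→SGD→MXN→EUR at 1.1451; arbitrage exists.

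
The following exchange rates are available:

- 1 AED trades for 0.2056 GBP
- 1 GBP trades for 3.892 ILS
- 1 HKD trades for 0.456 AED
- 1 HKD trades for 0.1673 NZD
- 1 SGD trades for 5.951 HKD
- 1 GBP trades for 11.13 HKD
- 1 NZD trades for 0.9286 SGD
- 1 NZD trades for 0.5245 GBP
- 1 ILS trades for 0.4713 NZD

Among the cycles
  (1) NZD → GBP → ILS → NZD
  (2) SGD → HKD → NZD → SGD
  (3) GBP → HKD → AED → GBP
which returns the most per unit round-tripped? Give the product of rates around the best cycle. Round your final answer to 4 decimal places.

1.0435

(1) 0.5245 × 3.892 × 0.4713 = 0.96209
(2) 5.951 × 0.1673 × 0.9286 = 0.92452
(3) 11.13 × 0.456 × 0.2056 = 1.04348
Highest is cycle (3) at 1.0435 (>1, arbitrage).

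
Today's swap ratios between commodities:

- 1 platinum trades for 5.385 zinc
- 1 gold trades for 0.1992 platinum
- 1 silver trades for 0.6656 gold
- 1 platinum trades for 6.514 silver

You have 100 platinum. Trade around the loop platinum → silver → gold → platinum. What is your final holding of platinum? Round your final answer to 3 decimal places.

86.368

100 platinum × 6.514 = 651.4 silver
651.4 silver × 0.6656 = 433.57184 gold
433.57184 gold × 0.1992 = 86.367510528 platinum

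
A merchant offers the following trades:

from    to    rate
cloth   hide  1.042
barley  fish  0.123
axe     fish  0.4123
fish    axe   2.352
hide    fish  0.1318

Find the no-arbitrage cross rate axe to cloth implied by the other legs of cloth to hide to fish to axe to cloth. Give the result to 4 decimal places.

3.0958

Known legs of the cycle: 1.042 × 0.1318 × 2.352 = 0.3230133312
For no arbitrage the full-cycle product must be 1, so the missing rate is 1 / 0.3230133312 ≈ 3.095847.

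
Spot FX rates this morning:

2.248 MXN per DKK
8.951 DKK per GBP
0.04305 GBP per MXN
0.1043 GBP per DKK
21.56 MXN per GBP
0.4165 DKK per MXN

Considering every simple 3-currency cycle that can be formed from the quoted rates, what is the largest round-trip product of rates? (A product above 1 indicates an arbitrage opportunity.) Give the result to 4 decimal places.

0.9366

DKK→GBP→MXN→DKK: 0.1043 × 21.56 × 0.4165 = 0.93659
DKK→MXN→GBP→DKK: 2.248 × 0.04305 × 8.951 = 0.86625
Maximum is DKK→GBP→MXN→DKK at 0.9366; no arbitrage — every cycle loses value.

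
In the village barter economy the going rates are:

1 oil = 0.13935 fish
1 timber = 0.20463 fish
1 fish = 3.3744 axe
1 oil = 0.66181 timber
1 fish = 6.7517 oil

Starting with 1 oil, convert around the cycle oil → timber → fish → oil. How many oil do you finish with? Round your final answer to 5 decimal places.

1 oil × 0.66181 = 0.66181 timber
0.66181 timber × 0.20463 = 0.1354261803 fish
0.1354261803 fish × 6.7517 = 0.91435694153151 oil

0.91436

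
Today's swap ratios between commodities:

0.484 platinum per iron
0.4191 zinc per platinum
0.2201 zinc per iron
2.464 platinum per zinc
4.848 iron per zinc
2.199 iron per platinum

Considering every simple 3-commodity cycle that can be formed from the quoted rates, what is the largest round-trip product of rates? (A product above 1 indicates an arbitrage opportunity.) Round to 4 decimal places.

iron→zinc→platinum→iron: 0.2201 × 2.464 × 2.199 = 1.19258
iron→platinum→zinc→iron: 0.484 × 0.4191 × 4.848 = 0.98339
Maximum is iron→zinc→platinum→iron at 1.1926; arbitrage exists.

1.1926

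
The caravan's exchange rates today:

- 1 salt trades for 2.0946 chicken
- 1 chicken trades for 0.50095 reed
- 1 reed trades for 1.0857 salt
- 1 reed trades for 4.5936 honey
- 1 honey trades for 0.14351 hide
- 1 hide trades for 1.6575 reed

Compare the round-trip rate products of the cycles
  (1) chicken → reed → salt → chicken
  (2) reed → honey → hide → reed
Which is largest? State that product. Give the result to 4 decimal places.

(1) 0.50095 × 1.0857 × 2.0946 = 1.13921
(2) 4.5936 × 0.14351 × 1.6575 = 1.09267
Highest is cycle (1) at 1.1392 (>1, arbitrage).

1.1392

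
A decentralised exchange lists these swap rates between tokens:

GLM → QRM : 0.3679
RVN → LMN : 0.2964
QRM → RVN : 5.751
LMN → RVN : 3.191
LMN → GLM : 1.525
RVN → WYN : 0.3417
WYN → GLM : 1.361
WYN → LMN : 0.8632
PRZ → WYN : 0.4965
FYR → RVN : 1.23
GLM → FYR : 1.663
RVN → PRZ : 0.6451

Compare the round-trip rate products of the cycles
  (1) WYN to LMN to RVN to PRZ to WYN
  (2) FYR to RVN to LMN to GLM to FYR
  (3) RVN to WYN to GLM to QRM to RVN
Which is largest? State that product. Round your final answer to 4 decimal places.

(1) 0.8632 × 3.191 × 0.6451 × 0.4965 = 0.88224
(2) 1.23 × 0.2964 × 1.525 × 1.663 = 0.92458
(3) 0.3417 × 1.361 × 0.3679 × 5.751 = 0.98396
Highest is cycle (3) at 0.9840 (≤1, no arbitrage).

0.9840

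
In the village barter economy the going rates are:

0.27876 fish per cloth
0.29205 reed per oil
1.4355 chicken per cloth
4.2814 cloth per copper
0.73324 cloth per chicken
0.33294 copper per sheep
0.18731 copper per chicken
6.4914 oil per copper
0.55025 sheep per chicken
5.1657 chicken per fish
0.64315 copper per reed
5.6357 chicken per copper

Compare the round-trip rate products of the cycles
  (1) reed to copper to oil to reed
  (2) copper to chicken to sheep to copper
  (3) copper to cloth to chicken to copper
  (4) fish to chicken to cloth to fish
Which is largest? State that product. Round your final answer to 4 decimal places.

1.2193

(1) 0.64315 × 6.4914 × 0.29205 = 1.21929
(2) 5.6357 × 0.55025 × 0.33294 = 1.03246
(3) 4.2814 × 1.4355 × 0.18731 = 1.15120
(4) 5.1657 × 0.73324 × 0.27876 = 1.05586
Highest is cycle (1) at 1.2193 (>1, arbitrage).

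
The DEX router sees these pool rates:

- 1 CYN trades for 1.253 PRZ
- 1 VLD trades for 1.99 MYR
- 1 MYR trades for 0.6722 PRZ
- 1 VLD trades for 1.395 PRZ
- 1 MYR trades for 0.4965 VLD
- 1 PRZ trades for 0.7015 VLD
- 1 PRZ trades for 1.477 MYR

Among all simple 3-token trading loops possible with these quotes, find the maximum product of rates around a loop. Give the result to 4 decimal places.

1.0230

VLD→PRZ→MYR→VLD: 1.395 × 1.477 × 0.4965 = 1.02300
VLD→MYR→PRZ→VLD: 1.99 × 0.6722 × 0.7015 = 0.93838
Maximum is VLD→PRZ→MYR→VLD at 1.0230; arbitrage exists.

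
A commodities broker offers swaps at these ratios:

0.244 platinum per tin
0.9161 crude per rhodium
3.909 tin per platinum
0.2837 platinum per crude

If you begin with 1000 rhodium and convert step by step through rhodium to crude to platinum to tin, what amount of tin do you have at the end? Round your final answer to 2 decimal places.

1000 rhodium × 0.9161 = 916.1 crude
916.1 crude × 0.2837 = 259.89757 platinum
259.89757 platinum × 3.909 = 1015.93960113 tin

1015.94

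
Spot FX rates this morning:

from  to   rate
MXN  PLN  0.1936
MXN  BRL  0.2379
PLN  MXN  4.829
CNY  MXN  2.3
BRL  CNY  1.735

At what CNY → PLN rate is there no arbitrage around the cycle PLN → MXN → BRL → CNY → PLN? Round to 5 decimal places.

0.50171

Known legs of the cycle: 4.829 × 0.2379 × 1.735 = 1.9932011385
For no arbitrage the full-cycle product must be 1, so the missing rate is 1 / 1.9932011385 ≈ 0.5017055.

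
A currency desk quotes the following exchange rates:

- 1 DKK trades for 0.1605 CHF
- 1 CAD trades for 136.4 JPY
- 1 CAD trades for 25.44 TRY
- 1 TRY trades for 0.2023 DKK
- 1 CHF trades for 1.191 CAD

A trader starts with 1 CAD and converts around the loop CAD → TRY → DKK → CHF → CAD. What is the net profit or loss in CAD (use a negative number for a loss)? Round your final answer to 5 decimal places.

-0.01622

1 CAD × 25.44 = 25.44 TRY
25.44 TRY × 0.2023 = 5.146512 DKK
5.146512 DKK × 0.1605 = 0.826015176 CHF
0.826015176 CHF × 1.191 = 0.983784074616 CAD
Net change: 0.983784074616 − 1 = -0.016215925384 CAD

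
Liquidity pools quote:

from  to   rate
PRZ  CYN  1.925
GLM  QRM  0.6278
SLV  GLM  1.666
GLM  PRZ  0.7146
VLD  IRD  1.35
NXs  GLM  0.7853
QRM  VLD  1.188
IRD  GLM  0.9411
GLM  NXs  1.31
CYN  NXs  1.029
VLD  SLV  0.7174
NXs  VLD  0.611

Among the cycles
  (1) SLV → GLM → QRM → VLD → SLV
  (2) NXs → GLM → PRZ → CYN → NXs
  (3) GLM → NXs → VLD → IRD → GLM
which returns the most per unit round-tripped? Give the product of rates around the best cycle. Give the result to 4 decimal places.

(1) 1.666 × 0.6278 × 1.188 × 0.7174 = 0.89140
(2) 0.7853 × 0.7146 × 1.925 × 1.029 = 1.11159
(3) 1.31 × 0.611 × 1.35 × 0.9411 = 1.01691
Highest is cycle (2) at 1.1116 (>1, arbitrage).

1.1116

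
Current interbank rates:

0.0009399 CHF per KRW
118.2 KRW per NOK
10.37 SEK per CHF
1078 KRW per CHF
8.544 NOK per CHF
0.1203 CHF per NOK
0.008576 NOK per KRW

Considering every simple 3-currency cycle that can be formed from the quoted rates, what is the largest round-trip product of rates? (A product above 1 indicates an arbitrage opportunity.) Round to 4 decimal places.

CHF→KRW→NOK→CHF: 1078 × 0.008576 × 0.1203 = 1.11216
CHF→NOK→KRW→CHF: 8.544 × 118.2 × 0.0009399 = 0.94921
Maximum is CHF→KRW→NOK→CHF at 1.1122; arbitrage exists.

1.1122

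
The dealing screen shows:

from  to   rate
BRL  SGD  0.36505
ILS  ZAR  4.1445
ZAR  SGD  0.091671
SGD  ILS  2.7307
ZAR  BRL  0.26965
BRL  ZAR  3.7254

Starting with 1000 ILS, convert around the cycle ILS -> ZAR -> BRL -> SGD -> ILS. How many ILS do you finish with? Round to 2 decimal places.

1000 ILS × 4.1445 = 4144.5 ZAR
4144.5 ZAR × 0.26965 = 1117.564425 BRL
1117.564425 BRL × 0.36505 = 407.96689334625 SGD
407.96689334625 SGD × 2.7307 = 1114.035195660604875 ILS

1114.04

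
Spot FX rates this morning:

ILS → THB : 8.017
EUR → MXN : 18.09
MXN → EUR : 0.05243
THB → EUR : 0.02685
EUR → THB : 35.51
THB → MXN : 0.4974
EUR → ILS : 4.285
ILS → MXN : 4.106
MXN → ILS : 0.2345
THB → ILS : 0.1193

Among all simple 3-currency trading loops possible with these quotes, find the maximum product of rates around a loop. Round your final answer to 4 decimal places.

0.9351

MXN→ILS→THB→MXN: 0.2345 × 8.017 × 0.4974 = 0.93511
MXN→EUR→THB→MXN: 0.05243 × 35.51 × 0.4974 = 0.92605
MXN→EUR→ILS→MXN: 0.05243 × 4.285 × 4.106 = 0.92246
THB→EUR→ILS→THB: 0.02685 × 4.285 × 8.017 = 0.92237
Maximum is MXN→ILS→THB→MXN at 0.9351; no arbitrage — every cycle loses value.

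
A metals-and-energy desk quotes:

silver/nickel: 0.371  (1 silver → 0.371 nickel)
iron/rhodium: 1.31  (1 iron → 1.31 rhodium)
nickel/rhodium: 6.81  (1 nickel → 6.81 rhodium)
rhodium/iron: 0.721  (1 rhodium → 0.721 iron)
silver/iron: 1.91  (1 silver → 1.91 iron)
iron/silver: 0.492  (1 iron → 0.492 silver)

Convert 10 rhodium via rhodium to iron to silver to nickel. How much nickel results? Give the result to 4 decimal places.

1.3161

10 rhodium × 0.721 = 7.21 iron
7.21 iron × 0.492 = 3.54732 silver
3.54732 silver × 0.371 = 1.31605572 nickel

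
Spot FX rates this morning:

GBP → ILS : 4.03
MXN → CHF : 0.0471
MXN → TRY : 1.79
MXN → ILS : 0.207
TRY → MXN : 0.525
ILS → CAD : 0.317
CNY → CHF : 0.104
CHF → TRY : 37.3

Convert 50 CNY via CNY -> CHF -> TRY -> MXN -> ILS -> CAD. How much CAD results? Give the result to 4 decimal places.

50 CNY × 0.104 = 5.2 CHF
5.2 CHF × 37.3 = 193.96 TRY
193.96 TRY × 0.525 = 101.829 MXN
101.829 MXN × 0.207 = 21.078603 ILS
21.078603 ILS × 0.317 = 6.681917151 CAD

6.6819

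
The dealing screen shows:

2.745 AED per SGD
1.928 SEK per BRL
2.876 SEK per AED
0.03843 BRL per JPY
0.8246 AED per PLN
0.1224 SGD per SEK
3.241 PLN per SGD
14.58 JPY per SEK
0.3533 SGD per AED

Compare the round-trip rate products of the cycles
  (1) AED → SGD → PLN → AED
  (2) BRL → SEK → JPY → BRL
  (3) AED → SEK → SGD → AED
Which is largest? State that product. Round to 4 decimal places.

(1) 0.3533 × 3.241 × 0.8246 = 0.94420
(2) 1.928 × 14.58 × 0.03843 = 1.08028
(3) 2.876 × 0.1224 × 2.745 = 0.96630
Highest is cycle (2) at 1.0803 (>1, arbitrage).

1.0803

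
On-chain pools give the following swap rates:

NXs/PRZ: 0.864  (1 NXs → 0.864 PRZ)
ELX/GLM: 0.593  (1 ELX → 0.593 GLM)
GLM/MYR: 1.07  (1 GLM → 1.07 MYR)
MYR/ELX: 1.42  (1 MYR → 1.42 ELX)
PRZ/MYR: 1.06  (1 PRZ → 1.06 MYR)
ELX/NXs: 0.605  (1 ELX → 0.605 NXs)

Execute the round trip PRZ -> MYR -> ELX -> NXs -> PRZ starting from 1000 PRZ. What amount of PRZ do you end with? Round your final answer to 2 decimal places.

1000 PRZ × 1.06 = 1060 MYR
1060 MYR × 1.42 = 1505.2 ELX
1505.2 ELX × 0.605 = 910.646 NXs
910.646 NXs × 0.864 = 786.798144 PRZ

786.80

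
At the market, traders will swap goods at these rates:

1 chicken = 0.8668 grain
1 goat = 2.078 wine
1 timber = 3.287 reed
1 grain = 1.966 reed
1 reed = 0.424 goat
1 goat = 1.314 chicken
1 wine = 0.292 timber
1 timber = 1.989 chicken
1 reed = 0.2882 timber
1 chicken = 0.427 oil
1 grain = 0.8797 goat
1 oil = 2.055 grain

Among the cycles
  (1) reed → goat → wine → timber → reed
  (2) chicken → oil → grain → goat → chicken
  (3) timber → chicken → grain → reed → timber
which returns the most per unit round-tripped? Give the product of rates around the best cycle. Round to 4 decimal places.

1.0143

(1) 0.424 × 2.078 × 0.292 × 3.287 = 0.84566
(2) 0.427 × 2.055 × 0.8797 × 1.314 = 1.01431
(3) 1.989 × 0.8668 × 1.966 × 0.2882 = 0.97686
Highest is cycle (2) at 1.0143 (>1, arbitrage).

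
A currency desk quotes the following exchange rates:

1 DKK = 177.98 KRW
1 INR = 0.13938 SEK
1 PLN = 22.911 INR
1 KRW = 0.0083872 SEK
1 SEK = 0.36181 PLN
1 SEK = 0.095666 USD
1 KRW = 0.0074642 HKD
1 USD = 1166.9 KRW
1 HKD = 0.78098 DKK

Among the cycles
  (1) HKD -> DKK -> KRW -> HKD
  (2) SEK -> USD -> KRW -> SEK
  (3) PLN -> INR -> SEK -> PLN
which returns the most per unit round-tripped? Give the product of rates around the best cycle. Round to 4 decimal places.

1.1554

(1) 0.78098 × 177.98 × 0.0074642 = 1.03751
(2) 0.095666 × 1166.9 × 0.0083872 = 0.93629
(3) 22.911 × 0.13938 × 0.36181 = 1.15538
Highest is cycle (3) at 1.1554 (>1, arbitrage).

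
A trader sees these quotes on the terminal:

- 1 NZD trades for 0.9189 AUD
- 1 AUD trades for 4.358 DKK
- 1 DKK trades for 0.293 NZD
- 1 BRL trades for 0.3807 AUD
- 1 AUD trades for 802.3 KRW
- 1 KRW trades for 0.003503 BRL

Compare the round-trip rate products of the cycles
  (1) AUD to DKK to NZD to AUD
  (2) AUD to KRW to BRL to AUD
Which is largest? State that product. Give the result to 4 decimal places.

1.1733

(1) 4.358 × 0.293 × 0.9189 = 1.17334
(2) 802.3 × 0.003503 × 0.3807 = 1.06994
Highest is cycle (1) at 1.1733 (>1, arbitrage).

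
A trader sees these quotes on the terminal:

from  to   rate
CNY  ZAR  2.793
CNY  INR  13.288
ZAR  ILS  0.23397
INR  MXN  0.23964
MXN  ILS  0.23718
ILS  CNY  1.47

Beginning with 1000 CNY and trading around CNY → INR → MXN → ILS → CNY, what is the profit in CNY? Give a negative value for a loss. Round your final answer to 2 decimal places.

110.23

1000 CNY × 13.288 = 13288 INR
13288 INR × 0.23964 = 3184.33632 MXN
3184.33632 MXN × 0.23718 = 755.2608883776 ILS
755.2608883776 ILS × 1.47 = 1110.233505915072 CNY
Net change: 1110.233505915072 − 1000 = 110.233505915072 CNY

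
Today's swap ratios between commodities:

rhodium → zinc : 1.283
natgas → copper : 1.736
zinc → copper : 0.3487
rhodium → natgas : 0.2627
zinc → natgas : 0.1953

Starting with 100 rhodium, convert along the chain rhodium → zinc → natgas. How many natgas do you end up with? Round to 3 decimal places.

100 rhodium × 1.283 = 128.3 zinc
128.3 zinc × 0.1953 = 25.05699 natgas

25.057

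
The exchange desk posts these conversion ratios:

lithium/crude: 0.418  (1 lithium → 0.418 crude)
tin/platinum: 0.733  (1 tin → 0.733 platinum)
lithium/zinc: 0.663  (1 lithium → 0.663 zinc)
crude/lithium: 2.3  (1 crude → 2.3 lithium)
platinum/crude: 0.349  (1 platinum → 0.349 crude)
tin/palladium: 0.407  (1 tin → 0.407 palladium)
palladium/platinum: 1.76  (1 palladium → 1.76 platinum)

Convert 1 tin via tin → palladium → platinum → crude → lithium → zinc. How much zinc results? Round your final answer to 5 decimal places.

1 tin × 0.407 = 0.407 palladium
0.407 palladium × 1.76 = 0.71632 platinum
0.71632 platinum × 0.349 = 0.24999568 crude
0.24999568 crude × 2.3 = 0.574990064 lithium
0.574990064 lithium × 0.663 = 0.381218412432 zinc

0.38122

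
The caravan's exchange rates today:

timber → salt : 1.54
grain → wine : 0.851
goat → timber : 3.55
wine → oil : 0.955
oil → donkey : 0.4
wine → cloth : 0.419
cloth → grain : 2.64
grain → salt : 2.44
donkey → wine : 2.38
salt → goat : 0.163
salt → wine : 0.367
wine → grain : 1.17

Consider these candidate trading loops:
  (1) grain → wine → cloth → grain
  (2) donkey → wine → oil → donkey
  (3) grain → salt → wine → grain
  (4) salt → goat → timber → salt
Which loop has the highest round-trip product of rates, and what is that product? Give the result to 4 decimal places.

1.0477

(1) 0.851 × 0.419 × 2.64 = 0.94134
(2) 2.38 × 0.955 × 0.4 = 0.90916
(3) 2.44 × 0.367 × 1.17 = 1.04771
(4) 0.163 × 3.55 × 1.54 = 0.89112
Highest is cycle (3) at 1.0477 (>1, arbitrage).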